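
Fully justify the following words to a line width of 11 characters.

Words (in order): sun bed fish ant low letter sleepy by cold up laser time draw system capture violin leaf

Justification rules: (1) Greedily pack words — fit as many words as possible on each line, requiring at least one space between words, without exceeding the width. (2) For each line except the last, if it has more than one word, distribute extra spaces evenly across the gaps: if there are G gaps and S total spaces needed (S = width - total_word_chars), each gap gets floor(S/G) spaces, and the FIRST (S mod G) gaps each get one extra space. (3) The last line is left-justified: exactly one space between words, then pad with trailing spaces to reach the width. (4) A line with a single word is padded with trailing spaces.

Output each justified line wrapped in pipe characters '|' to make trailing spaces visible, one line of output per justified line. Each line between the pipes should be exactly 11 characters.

Line 1: ['sun', 'bed'] (min_width=7, slack=4)
Line 2: ['fish', 'ant'] (min_width=8, slack=3)
Line 3: ['low', 'letter'] (min_width=10, slack=1)
Line 4: ['sleepy', 'by'] (min_width=9, slack=2)
Line 5: ['cold', 'up'] (min_width=7, slack=4)
Line 6: ['laser', 'time'] (min_width=10, slack=1)
Line 7: ['draw', 'system'] (min_width=11, slack=0)
Line 8: ['capture'] (min_width=7, slack=4)
Line 9: ['violin', 'leaf'] (min_width=11, slack=0)

Answer: |sun     bed|
|fish    ant|
|low  letter|
|sleepy   by|
|cold     up|
|laser  time|
|draw system|
|capture    |
|violin leaf|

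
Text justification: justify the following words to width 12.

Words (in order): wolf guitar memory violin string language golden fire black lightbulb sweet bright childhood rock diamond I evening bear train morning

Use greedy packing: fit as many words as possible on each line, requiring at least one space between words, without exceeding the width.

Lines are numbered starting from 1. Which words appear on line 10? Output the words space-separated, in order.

Answer: childhood

Derivation:
Line 1: ['wolf', 'guitar'] (min_width=11, slack=1)
Line 2: ['memory'] (min_width=6, slack=6)
Line 3: ['violin'] (min_width=6, slack=6)
Line 4: ['string'] (min_width=6, slack=6)
Line 5: ['language'] (min_width=8, slack=4)
Line 6: ['golden', 'fire'] (min_width=11, slack=1)
Line 7: ['black'] (min_width=5, slack=7)
Line 8: ['lightbulb'] (min_width=9, slack=3)
Line 9: ['sweet', 'bright'] (min_width=12, slack=0)
Line 10: ['childhood'] (min_width=9, slack=3)
Line 11: ['rock', 'diamond'] (min_width=12, slack=0)
Line 12: ['I', 'evening'] (min_width=9, slack=3)
Line 13: ['bear', 'train'] (min_width=10, slack=2)
Line 14: ['morning'] (min_width=7, slack=5)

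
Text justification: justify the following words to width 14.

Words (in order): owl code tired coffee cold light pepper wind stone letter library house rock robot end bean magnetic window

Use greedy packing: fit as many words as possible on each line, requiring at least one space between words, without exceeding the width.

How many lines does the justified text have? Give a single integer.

Answer: 9

Derivation:
Line 1: ['owl', 'code', 'tired'] (min_width=14, slack=0)
Line 2: ['coffee', 'cold'] (min_width=11, slack=3)
Line 3: ['light', 'pepper'] (min_width=12, slack=2)
Line 4: ['wind', 'stone'] (min_width=10, slack=4)
Line 5: ['letter', 'library'] (min_width=14, slack=0)
Line 6: ['house', 'rock'] (min_width=10, slack=4)
Line 7: ['robot', 'end', 'bean'] (min_width=14, slack=0)
Line 8: ['magnetic'] (min_width=8, slack=6)
Line 9: ['window'] (min_width=6, slack=8)
Total lines: 9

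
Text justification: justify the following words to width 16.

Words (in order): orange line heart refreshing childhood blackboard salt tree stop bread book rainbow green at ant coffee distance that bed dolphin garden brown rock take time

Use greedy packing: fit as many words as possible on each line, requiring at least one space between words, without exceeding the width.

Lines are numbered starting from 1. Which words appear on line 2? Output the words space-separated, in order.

Answer: heart refreshing

Derivation:
Line 1: ['orange', 'line'] (min_width=11, slack=5)
Line 2: ['heart', 'refreshing'] (min_width=16, slack=0)
Line 3: ['childhood'] (min_width=9, slack=7)
Line 4: ['blackboard', 'salt'] (min_width=15, slack=1)
Line 5: ['tree', 'stop', 'bread'] (min_width=15, slack=1)
Line 6: ['book', 'rainbow'] (min_width=12, slack=4)
Line 7: ['green', 'at', 'ant'] (min_width=12, slack=4)
Line 8: ['coffee', 'distance'] (min_width=15, slack=1)
Line 9: ['that', 'bed', 'dolphin'] (min_width=16, slack=0)
Line 10: ['garden', 'brown'] (min_width=12, slack=4)
Line 11: ['rock', 'take', 'time'] (min_width=14, slack=2)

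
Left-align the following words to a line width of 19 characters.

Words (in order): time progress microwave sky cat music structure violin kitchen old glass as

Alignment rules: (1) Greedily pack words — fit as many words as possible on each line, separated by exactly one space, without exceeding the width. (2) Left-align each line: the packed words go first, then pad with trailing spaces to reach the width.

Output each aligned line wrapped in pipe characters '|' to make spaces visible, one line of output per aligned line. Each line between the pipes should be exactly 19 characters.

Line 1: ['time', 'progress'] (min_width=13, slack=6)
Line 2: ['microwave', 'sky', 'cat'] (min_width=17, slack=2)
Line 3: ['music', 'structure'] (min_width=15, slack=4)
Line 4: ['violin', 'kitchen', 'old'] (min_width=18, slack=1)
Line 5: ['glass', 'as'] (min_width=8, slack=11)

Answer: |time progress      |
|microwave sky cat  |
|music structure    |
|violin kitchen old |
|glass as           |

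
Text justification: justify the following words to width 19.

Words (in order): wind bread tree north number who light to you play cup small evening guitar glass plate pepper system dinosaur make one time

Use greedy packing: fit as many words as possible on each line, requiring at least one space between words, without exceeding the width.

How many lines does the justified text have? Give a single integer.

Line 1: ['wind', 'bread', 'tree'] (min_width=15, slack=4)
Line 2: ['north', 'number', 'who'] (min_width=16, slack=3)
Line 3: ['light', 'to', 'you', 'play'] (min_width=17, slack=2)
Line 4: ['cup', 'small', 'evening'] (min_width=17, slack=2)
Line 5: ['guitar', 'glass', 'plate'] (min_width=18, slack=1)
Line 6: ['pepper', 'system'] (min_width=13, slack=6)
Line 7: ['dinosaur', 'make', 'one'] (min_width=17, slack=2)
Line 8: ['time'] (min_width=4, slack=15)
Total lines: 8

Answer: 8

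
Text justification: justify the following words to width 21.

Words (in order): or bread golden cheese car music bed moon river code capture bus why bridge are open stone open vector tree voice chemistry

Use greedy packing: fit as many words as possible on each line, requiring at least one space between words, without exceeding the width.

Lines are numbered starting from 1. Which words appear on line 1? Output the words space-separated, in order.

Line 1: ['or', 'bread', 'golden'] (min_width=15, slack=6)
Line 2: ['cheese', 'car', 'music', 'bed'] (min_width=20, slack=1)
Line 3: ['moon', 'river', 'code'] (min_width=15, slack=6)
Line 4: ['capture', 'bus', 'why'] (min_width=15, slack=6)
Line 5: ['bridge', 'are', 'open', 'stone'] (min_width=21, slack=0)
Line 6: ['open', 'vector', 'tree'] (min_width=16, slack=5)
Line 7: ['voice', 'chemistry'] (min_width=15, slack=6)

Answer: or bread golden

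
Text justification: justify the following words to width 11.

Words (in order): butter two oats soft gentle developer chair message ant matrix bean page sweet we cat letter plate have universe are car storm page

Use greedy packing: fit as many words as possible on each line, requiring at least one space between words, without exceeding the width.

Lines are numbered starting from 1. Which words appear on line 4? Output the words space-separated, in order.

Answer: developer

Derivation:
Line 1: ['butter', 'two'] (min_width=10, slack=1)
Line 2: ['oats', 'soft'] (min_width=9, slack=2)
Line 3: ['gentle'] (min_width=6, slack=5)
Line 4: ['developer'] (min_width=9, slack=2)
Line 5: ['chair'] (min_width=5, slack=6)
Line 6: ['message', 'ant'] (min_width=11, slack=0)
Line 7: ['matrix', 'bean'] (min_width=11, slack=0)
Line 8: ['page', 'sweet'] (min_width=10, slack=1)
Line 9: ['we', 'cat'] (min_width=6, slack=5)
Line 10: ['letter'] (min_width=6, slack=5)
Line 11: ['plate', 'have'] (min_width=10, slack=1)
Line 12: ['universe'] (min_width=8, slack=3)
Line 13: ['are', 'car'] (min_width=7, slack=4)
Line 14: ['storm', 'page'] (min_width=10, slack=1)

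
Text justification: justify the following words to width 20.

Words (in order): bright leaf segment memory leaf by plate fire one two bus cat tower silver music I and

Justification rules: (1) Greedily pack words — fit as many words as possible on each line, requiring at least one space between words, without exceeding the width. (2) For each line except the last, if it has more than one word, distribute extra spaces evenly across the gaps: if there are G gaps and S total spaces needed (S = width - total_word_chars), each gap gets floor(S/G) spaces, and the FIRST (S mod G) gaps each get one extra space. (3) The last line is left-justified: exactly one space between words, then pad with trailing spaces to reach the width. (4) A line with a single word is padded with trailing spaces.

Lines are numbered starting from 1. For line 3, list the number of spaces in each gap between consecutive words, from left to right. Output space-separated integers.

Answer: 1 1 1 1

Derivation:
Line 1: ['bright', 'leaf', 'segment'] (min_width=19, slack=1)
Line 2: ['memory', 'leaf', 'by', 'plate'] (min_width=20, slack=0)
Line 3: ['fire', 'one', 'two', 'bus', 'cat'] (min_width=20, slack=0)
Line 4: ['tower', 'silver', 'music', 'I'] (min_width=20, slack=0)
Line 5: ['and'] (min_width=3, slack=17)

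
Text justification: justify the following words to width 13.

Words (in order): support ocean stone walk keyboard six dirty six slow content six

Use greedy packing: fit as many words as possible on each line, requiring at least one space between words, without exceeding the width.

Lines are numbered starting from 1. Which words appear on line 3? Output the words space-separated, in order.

Answer: keyboard six

Derivation:
Line 1: ['support', 'ocean'] (min_width=13, slack=0)
Line 2: ['stone', 'walk'] (min_width=10, slack=3)
Line 3: ['keyboard', 'six'] (min_width=12, slack=1)
Line 4: ['dirty', 'six'] (min_width=9, slack=4)
Line 5: ['slow', 'content'] (min_width=12, slack=1)
Line 6: ['six'] (min_width=3, slack=10)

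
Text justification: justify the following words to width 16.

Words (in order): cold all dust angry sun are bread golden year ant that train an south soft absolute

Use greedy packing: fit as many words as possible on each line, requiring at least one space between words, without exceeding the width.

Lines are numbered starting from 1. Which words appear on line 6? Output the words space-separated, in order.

Answer: soft absolute

Derivation:
Line 1: ['cold', 'all', 'dust'] (min_width=13, slack=3)
Line 2: ['angry', 'sun', 'are'] (min_width=13, slack=3)
Line 3: ['bread', 'golden'] (min_width=12, slack=4)
Line 4: ['year', 'ant', 'that'] (min_width=13, slack=3)
Line 5: ['train', 'an', 'south'] (min_width=14, slack=2)
Line 6: ['soft', 'absolute'] (min_width=13, slack=3)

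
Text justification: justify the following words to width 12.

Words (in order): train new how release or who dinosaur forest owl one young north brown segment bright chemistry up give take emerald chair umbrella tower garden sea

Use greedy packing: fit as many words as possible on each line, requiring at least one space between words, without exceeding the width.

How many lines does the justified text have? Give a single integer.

Line 1: ['train', 'new'] (min_width=9, slack=3)
Line 2: ['how', 'release'] (min_width=11, slack=1)
Line 3: ['or', 'who'] (min_width=6, slack=6)
Line 4: ['dinosaur'] (min_width=8, slack=4)
Line 5: ['forest', 'owl'] (min_width=10, slack=2)
Line 6: ['one', 'young'] (min_width=9, slack=3)
Line 7: ['north', 'brown'] (min_width=11, slack=1)
Line 8: ['segment'] (min_width=7, slack=5)
Line 9: ['bright'] (min_width=6, slack=6)
Line 10: ['chemistry', 'up'] (min_width=12, slack=0)
Line 11: ['give', 'take'] (min_width=9, slack=3)
Line 12: ['emerald'] (min_width=7, slack=5)
Line 13: ['chair'] (min_width=5, slack=7)
Line 14: ['umbrella'] (min_width=8, slack=4)
Line 15: ['tower', 'garden'] (min_width=12, slack=0)
Line 16: ['sea'] (min_width=3, slack=9)
Total lines: 16

Answer: 16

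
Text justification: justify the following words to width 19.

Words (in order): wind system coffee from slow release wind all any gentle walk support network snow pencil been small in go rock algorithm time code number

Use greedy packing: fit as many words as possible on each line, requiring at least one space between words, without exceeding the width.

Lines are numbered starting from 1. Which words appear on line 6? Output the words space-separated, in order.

Line 1: ['wind', 'system', 'coffee'] (min_width=18, slack=1)
Line 2: ['from', 'slow', 'release'] (min_width=17, slack=2)
Line 3: ['wind', 'all', 'any', 'gentle'] (min_width=19, slack=0)
Line 4: ['walk', 'support'] (min_width=12, slack=7)
Line 5: ['network', 'snow', 'pencil'] (min_width=19, slack=0)
Line 6: ['been', 'small', 'in', 'go'] (min_width=16, slack=3)
Line 7: ['rock', 'algorithm', 'time'] (min_width=19, slack=0)
Line 8: ['code', 'number'] (min_width=11, slack=8)

Answer: been small in go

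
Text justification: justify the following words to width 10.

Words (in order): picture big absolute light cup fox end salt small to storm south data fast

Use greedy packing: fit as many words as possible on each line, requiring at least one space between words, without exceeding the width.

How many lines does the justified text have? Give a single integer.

Answer: 9

Derivation:
Line 1: ['picture'] (min_width=7, slack=3)
Line 2: ['big'] (min_width=3, slack=7)
Line 3: ['absolute'] (min_width=8, slack=2)
Line 4: ['light', 'cup'] (min_width=9, slack=1)
Line 5: ['fox', 'end'] (min_width=7, slack=3)
Line 6: ['salt', 'small'] (min_width=10, slack=0)
Line 7: ['to', 'storm'] (min_width=8, slack=2)
Line 8: ['south', 'data'] (min_width=10, slack=0)
Line 9: ['fast'] (min_width=4, slack=6)
Total lines: 9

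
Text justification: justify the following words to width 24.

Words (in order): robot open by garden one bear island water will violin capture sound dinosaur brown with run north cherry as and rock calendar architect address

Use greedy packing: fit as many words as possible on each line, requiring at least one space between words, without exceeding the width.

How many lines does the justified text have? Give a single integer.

Line 1: ['robot', 'open', 'by', 'garden', 'one'] (min_width=24, slack=0)
Line 2: ['bear', 'island', 'water', 'will'] (min_width=22, slack=2)
Line 3: ['violin', 'capture', 'sound'] (min_width=20, slack=4)
Line 4: ['dinosaur', 'brown', 'with', 'run'] (min_width=23, slack=1)
Line 5: ['north', 'cherry', 'as', 'and', 'rock'] (min_width=24, slack=0)
Line 6: ['calendar', 'architect'] (min_width=18, slack=6)
Line 7: ['address'] (min_width=7, slack=17)
Total lines: 7

Answer: 7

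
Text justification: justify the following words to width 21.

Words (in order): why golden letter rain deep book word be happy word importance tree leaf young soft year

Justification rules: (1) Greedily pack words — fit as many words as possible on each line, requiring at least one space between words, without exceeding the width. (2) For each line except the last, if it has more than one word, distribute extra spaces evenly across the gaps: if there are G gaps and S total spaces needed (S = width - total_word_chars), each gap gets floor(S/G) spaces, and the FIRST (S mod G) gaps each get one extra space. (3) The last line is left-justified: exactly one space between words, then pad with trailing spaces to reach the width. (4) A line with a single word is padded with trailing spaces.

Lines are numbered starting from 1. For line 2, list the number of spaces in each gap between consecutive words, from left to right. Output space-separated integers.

Answer: 2 2 1

Derivation:
Line 1: ['why', 'golden', 'letter'] (min_width=17, slack=4)
Line 2: ['rain', 'deep', 'book', 'word'] (min_width=19, slack=2)
Line 3: ['be', 'happy', 'word'] (min_width=13, slack=8)
Line 4: ['importance', 'tree', 'leaf'] (min_width=20, slack=1)
Line 5: ['young', 'soft', 'year'] (min_width=15, slack=6)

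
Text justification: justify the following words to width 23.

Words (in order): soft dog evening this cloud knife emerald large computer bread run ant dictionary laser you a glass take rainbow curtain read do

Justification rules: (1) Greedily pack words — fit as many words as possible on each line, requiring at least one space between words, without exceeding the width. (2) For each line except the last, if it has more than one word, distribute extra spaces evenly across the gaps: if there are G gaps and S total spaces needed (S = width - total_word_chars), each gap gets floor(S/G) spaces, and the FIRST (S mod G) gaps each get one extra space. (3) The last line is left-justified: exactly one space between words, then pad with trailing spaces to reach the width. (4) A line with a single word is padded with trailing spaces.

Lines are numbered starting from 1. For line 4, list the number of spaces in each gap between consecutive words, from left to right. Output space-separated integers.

Answer: 4 3

Derivation:
Line 1: ['soft', 'dog', 'evening', 'this'] (min_width=21, slack=2)
Line 2: ['cloud', 'knife', 'emerald'] (min_width=19, slack=4)
Line 3: ['large', 'computer', 'bread'] (min_width=20, slack=3)
Line 4: ['run', 'ant', 'dictionary'] (min_width=18, slack=5)
Line 5: ['laser', 'you', 'a', 'glass', 'take'] (min_width=22, slack=1)
Line 6: ['rainbow', 'curtain', 'read', 'do'] (min_width=23, slack=0)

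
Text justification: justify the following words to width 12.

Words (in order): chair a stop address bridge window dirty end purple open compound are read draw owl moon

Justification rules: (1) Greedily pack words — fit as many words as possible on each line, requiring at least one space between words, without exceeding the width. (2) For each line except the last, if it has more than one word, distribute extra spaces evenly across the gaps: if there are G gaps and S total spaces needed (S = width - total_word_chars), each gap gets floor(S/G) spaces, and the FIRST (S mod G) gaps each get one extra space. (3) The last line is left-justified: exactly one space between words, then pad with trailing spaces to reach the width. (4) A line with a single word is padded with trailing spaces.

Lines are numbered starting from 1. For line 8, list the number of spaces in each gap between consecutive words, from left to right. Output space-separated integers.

Answer: 4

Derivation:
Line 1: ['chair', 'a', 'stop'] (min_width=12, slack=0)
Line 2: ['address'] (min_width=7, slack=5)
Line 3: ['bridge'] (min_width=6, slack=6)
Line 4: ['window', 'dirty'] (min_width=12, slack=0)
Line 5: ['end', 'purple'] (min_width=10, slack=2)
Line 6: ['open'] (min_width=4, slack=8)
Line 7: ['compound', 'are'] (min_width=12, slack=0)
Line 8: ['read', 'draw'] (min_width=9, slack=3)
Line 9: ['owl', 'moon'] (min_width=8, slack=4)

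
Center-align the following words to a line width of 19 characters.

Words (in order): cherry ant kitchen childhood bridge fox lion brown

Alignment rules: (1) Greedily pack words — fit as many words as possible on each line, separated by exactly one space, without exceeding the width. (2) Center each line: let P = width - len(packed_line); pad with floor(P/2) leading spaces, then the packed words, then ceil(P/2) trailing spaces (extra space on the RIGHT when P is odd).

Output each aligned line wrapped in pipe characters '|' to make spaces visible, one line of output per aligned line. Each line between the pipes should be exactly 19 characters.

Line 1: ['cherry', 'ant', 'kitchen'] (min_width=18, slack=1)
Line 2: ['childhood', 'bridge'] (min_width=16, slack=3)
Line 3: ['fox', 'lion', 'brown'] (min_width=14, slack=5)

Answer: |cherry ant kitchen |
| childhood bridge  |
|  fox lion brown   |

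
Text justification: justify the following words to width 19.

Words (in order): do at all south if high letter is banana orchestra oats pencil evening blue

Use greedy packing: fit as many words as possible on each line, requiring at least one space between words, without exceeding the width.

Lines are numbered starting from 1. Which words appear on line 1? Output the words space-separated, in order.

Answer: do at all south if

Derivation:
Line 1: ['do', 'at', 'all', 'south', 'if'] (min_width=18, slack=1)
Line 2: ['high', 'letter', 'is'] (min_width=14, slack=5)
Line 3: ['banana', 'orchestra'] (min_width=16, slack=3)
Line 4: ['oats', 'pencil', 'evening'] (min_width=19, slack=0)
Line 5: ['blue'] (min_width=4, slack=15)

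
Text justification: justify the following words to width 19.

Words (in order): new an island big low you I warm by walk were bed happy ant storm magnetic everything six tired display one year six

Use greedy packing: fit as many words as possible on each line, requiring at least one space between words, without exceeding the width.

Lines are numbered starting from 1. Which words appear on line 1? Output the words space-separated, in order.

Line 1: ['new', 'an', 'island', 'big'] (min_width=17, slack=2)
Line 2: ['low', 'you', 'I', 'warm', 'by'] (min_width=17, slack=2)
Line 3: ['walk', 'were', 'bed', 'happy'] (min_width=19, slack=0)
Line 4: ['ant', 'storm', 'magnetic'] (min_width=18, slack=1)
Line 5: ['everything', 'six'] (min_width=14, slack=5)
Line 6: ['tired', 'display', 'one'] (min_width=17, slack=2)
Line 7: ['year', 'six'] (min_width=8, slack=11)

Answer: new an island big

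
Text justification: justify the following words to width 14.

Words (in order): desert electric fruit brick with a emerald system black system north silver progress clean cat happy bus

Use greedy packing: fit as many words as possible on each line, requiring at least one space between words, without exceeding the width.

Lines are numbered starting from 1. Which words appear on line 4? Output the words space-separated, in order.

Answer: emerald system

Derivation:
Line 1: ['desert'] (min_width=6, slack=8)
Line 2: ['electric', 'fruit'] (min_width=14, slack=0)
Line 3: ['brick', 'with', 'a'] (min_width=12, slack=2)
Line 4: ['emerald', 'system'] (min_width=14, slack=0)
Line 5: ['black', 'system'] (min_width=12, slack=2)
Line 6: ['north', 'silver'] (min_width=12, slack=2)
Line 7: ['progress', 'clean'] (min_width=14, slack=0)
Line 8: ['cat', 'happy', 'bus'] (min_width=13, slack=1)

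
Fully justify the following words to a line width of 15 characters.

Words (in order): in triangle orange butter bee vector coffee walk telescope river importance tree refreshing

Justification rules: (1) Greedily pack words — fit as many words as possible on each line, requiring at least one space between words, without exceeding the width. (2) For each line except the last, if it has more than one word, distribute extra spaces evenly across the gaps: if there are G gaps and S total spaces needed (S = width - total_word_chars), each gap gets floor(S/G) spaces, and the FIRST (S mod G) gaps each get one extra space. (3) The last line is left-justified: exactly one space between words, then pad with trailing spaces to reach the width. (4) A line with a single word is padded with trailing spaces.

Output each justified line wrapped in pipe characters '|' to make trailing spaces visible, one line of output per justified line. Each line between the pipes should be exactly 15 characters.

Answer: |in     triangle|
|orange   butter|
|bee      vector|
|coffee     walk|
|telescope river|
|importance tree|
|refreshing     |

Derivation:
Line 1: ['in', 'triangle'] (min_width=11, slack=4)
Line 2: ['orange', 'butter'] (min_width=13, slack=2)
Line 3: ['bee', 'vector'] (min_width=10, slack=5)
Line 4: ['coffee', 'walk'] (min_width=11, slack=4)
Line 5: ['telescope', 'river'] (min_width=15, slack=0)
Line 6: ['importance', 'tree'] (min_width=15, slack=0)
Line 7: ['refreshing'] (min_width=10, slack=5)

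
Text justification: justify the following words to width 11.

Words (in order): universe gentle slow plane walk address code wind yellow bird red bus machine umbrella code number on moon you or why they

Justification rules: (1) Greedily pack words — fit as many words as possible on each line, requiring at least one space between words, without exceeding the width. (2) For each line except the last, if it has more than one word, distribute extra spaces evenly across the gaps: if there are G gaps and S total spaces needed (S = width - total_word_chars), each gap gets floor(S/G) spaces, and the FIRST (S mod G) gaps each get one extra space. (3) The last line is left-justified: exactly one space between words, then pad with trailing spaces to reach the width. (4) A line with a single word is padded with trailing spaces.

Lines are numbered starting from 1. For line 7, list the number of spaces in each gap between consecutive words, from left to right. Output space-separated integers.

Answer: 5

Derivation:
Line 1: ['universe'] (min_width=8, slack=3)
Line 2: ['gentle', 'slow'] (min_width=11, slack=0)
Line 3: ['plane', 'walk'] (min_width=10, slack=1)
Line 4: ['address'] (min_width=7, slack=4)
Line 5: ['code', 'wind'] (min_width=9, slack=2)
Line 6: ['yellow', 'bird'] (min_width=11, slack=0)
Line 7: ['red', 'bus'] (min_width=7, slack=4)
Line 8: ['machine'] (min_width=7, slack=4)
Line 9: ['umbrella'] (min_width=8, slack=3)
Line 10: ['code', 'number'] (min_width=11, slack=0)
Line 11: ['on', 'moon', 'you'] (min_width=11, slack=0)
Line 12: ['or', 'why', 'they'] (min_width=11, slack=0)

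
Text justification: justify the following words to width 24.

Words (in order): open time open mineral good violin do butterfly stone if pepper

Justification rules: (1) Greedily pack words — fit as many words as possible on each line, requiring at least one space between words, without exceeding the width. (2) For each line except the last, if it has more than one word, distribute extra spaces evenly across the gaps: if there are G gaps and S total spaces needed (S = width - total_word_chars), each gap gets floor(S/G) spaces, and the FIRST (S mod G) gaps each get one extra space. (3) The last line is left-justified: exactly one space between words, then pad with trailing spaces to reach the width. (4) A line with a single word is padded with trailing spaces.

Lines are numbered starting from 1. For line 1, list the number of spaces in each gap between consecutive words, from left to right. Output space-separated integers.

Line 1: ['open', 'time', 'open', 'mineral'] (min_width=22, slack=2)
Line 2: ['good', 'violin', 'do', 'butterfly'] (min_width=24, slack=0)
Line 3: ['stone', 'if', 'pepper'] (min_width=15, slack=9)

Answer: 2 2 1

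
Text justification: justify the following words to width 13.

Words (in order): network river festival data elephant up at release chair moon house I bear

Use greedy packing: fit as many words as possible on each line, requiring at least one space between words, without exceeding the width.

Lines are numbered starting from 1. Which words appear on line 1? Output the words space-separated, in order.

Answer: network river

Derivation:
Line 1: ['network', 'river'] (min_width=13, slack=0)
Line 2: ['festival', 'data'] (min_width=13, slack=0)
Line 3: ['elephant', 'up'] (min_width=11, slack=2)
Line 4: ['at', 'release'] (min_width=10, slack=3)
Line 5: ['chair', 'moon'] (min_width=10, slack=3)
Line 6: ['house', 'I', 'bear'] (min_width=12, slack=1)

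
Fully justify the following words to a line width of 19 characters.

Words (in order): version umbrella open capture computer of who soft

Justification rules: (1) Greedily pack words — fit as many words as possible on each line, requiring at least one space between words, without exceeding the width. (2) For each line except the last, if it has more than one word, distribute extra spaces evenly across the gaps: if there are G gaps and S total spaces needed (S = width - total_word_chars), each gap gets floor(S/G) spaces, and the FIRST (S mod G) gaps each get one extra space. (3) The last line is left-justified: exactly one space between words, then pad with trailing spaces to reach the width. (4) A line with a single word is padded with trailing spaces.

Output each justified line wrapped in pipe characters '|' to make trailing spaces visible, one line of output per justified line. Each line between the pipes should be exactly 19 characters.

Line 1: ['version', 'umbrella'] (min_width=16, slack=3)
Line 2: ['open', 'capture'] (min_width=12, slack=7)
Line 3: ['computer', 'of', 'who'] (min_width=15, slack=4)
Line 4: ['soft'] (min_width=4, slack=15)

Answer: |version    umbrella|
|open        capture|
|computer   of   who|
|soft               |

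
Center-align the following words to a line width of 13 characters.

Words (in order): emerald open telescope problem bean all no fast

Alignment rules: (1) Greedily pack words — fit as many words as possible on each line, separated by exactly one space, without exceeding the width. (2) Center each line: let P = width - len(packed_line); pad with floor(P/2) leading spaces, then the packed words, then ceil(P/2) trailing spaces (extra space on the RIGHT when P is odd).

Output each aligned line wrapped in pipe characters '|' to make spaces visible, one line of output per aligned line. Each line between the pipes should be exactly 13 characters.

Line 1: ['emerald', 'open'] (min_width=12, slack=1)
Line 2: ['telescope'] (min_width=9, slack=4)
Line 3: ['problem', 'bean'] (min_width=12, slack=1)
Line 4: ['all', 'no', 'fast'] (min_width=11, slack=2)

Answer: |emerald open |
|  telescope  |
|problem bean |
| all no fast |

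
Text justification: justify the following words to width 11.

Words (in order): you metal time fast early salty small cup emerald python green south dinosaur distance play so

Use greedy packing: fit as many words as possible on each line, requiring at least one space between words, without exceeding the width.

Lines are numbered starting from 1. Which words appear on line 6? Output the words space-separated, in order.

Line 1: ['you', 'metal'] (min_width=9, slack=2)
Line 2: ['time', 'fast'] (min_width=9, slack=2)
Line 3: ['early', 'salty'] (min_width=11, slack=0)
Line 4: ['small', 'cup'] (min_width=9, slack=2)
Line 5: ['emerald'] (min_width=7, slack=4)
Line 6: ['python'] (min_width=6, slack=5)
Line 7: ['green', 'south'] (min_width=11, slack=0)
Line 8: ['dinosaur'] (min_width=8, slack=3)
Line 9: ['distance'] (min_width=8, slack=3)
Line 10: ['play', 'so'] (min_width=7, slack=4)

Answer: python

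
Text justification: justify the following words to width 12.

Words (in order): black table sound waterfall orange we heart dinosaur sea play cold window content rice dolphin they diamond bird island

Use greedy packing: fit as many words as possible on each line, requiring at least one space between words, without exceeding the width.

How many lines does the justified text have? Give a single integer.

Line 1: ['black', 'table'] (min_width=11, slack=1)
Line 2: ['sound'] (min_width=5, slack=7)
Line 3: ['waterfall'] (min_width=9, slack=3)
Line 4: ['orange', 'we'] (min_width=9, slack=3)
Line 5: ['heart'] (min_width=5, slack=7)
Line 6: ['dinosaur', 'sea'] (min_width=12, slack=0)
Line 7: ['play', 'cold'] (min_width=9, slack=3)
Line 8: ['window'] (min_width=6, slack=6)
Line 9: ['content', 'rice'] (min_width=12, slack=0)
Line 10: ['dolphin', 'they'] (min_width=12, slack=0)
Line 11: ['diamond', 'bird'] (min_width=12, slack=0)
Line 12: ['island'] (min_width=6, slack=6)
Total lines: 12

Answer: 12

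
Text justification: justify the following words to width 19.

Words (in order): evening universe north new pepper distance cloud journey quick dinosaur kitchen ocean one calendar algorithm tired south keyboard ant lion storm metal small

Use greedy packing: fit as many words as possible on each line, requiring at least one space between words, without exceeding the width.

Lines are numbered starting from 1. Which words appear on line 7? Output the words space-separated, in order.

Line 1: ['evening', 'universe'] (min_width=16, slack=3)
Line 2: ['north', 'new', 'pepper'] (min_width=16, slack=3)
Line 3: ['distance', 'cloud'] (min_width=14, slack=5)
Line 4: ['journey', 'quick'] (min_width=13, slack=6)
Line 5: ['dinosaur', 'kitchen'] (min_width=16, slack=3)
Line 6: ['ocean', 'one', 'calendar'] (min_width=18, slack=1)
Line 7: ['algorithm', 'tired'] (min_width=15, slack=4)
Line 8: ['south', 'keyboard', 'ant'] (min_width=18, slack=1)
Line 9: ['lion', 'storm', 'metal'] (min_width=16, slack=3)
Line 10: ['small'] (min_width=5, slack=14)

Answer: algorithm tired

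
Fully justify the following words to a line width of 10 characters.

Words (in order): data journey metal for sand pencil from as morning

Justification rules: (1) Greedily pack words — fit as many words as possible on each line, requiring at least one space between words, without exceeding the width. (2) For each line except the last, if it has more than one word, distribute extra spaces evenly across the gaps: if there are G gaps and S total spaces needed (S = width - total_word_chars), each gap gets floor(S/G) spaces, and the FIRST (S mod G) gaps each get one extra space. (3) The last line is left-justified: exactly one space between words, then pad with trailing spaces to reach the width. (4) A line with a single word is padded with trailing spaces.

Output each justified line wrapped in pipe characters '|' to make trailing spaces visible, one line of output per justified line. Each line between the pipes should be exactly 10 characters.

Answer: |data      |
|journey   |
|metal  for|
|sand      |
|pencil    |
|from    as|
|morning   |

Derivation:
Line 1: ['data'] (min_width=4, slack=6)
Line 2: ['journey'] (min_width=7, slack=3)
Line 3: ['metal', 'for'] (min_width=9, slack=1)
Line 4: ['sand'] (min_width=4, slack=6)
Line 5: ['pencil'] (min_width=6, slack=4)
Line 6: ['from', 'as'] (min_width=7, slack=3)
Line 7: ['morning'] (min_width=7, slack=3)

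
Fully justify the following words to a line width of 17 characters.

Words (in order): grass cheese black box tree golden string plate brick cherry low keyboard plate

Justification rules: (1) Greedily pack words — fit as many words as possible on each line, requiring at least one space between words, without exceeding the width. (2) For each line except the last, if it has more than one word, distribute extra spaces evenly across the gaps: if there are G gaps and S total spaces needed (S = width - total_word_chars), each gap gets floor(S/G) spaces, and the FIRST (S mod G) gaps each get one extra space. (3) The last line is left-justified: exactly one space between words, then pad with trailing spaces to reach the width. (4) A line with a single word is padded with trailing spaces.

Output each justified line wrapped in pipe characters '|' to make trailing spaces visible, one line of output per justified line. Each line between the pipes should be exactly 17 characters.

Answer: |grass      cheese|
|black   box  tree|
|golden     string|
|plate       brick|
|cherry        low|
|keyboard plate   |

Derivation:
Line 1: ['grass', 'cheese'] (min_width=12, slack=5)
Line 2: ['black', 'box', 'tree'] (min_width=14, slack=3)
Line 3: ['golden', 'string'] (min_width=13, slack=4)
Line 4: ['plate', 'brick'] (min_width=11, slack=6)
Line 5: ['cherry', 'low'] (min_width=10, slack=7)
Line 6: ['keyboard', 'plate'] (min_width=14, slack=3)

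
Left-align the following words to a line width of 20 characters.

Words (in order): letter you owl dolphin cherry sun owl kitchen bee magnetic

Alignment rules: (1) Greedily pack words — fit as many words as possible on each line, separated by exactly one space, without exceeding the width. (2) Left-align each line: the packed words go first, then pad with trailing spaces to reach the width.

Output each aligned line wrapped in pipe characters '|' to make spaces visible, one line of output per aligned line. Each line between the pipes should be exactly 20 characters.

Answer: |letter you owl      |
|dolphin cherry sun  |
|owl kitchen bee     |
|magnetic            |

Derivation:
Line 1: ['letter', 'you', 'owl'] (min_width=14, slack=6)
Line 2: ['dolphin', 'cherry', 'sun'] (min_width=18, slack=2)
Line 3: ['owl', 'kitchen', 'bee'] (min_width=15, slack=5)
Line 4: ['magnetic'] (min_width=8, slack=12)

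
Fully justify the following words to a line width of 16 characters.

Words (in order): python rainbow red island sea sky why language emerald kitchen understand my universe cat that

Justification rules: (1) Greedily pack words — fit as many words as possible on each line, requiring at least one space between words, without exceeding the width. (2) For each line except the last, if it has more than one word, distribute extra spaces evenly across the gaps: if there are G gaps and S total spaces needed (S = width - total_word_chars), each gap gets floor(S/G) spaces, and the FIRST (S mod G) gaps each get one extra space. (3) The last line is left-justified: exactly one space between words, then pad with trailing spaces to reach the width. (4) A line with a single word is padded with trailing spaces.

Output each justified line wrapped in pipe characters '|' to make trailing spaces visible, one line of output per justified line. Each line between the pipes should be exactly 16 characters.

Line 1: ['python', 'rainbow'] (min_width=14, slack=2)
Line 2: ['red', 'island', 'sea'] (min_width=14, slack=2)
Line 3: ['sky', 'why', 'language'] (min_width=16, slack=0)
Line 4: ['emerald', 'kitchen'] (min_width=15, slack=1)
Line 5: ['understand', 'my'] (min_width=13, slack=3)
Line 6: ['universe', 'cat'] (min_width=12, slack=4)
Line 7: ['that'] (min_width=4, slack=12)

Answer: |python   rainbow|
|red  island  sea|
|sky why language|
|emerald  kitchen|
|understand    my|
|universe     cat|
|that            |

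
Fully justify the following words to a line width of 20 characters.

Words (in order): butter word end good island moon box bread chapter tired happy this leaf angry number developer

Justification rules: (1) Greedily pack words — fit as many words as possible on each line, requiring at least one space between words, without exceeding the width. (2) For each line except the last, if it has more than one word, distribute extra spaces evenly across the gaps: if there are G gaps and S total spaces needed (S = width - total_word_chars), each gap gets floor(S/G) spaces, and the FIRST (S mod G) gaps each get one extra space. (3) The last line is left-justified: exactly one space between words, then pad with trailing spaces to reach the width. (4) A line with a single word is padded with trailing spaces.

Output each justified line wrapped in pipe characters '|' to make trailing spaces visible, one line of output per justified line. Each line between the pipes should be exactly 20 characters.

Line 1: ['butter', 'word', 'end', 'good'] (min_width=20, slack=0)
Line 2: ['island', 'moon', 'box'] (min_width=15, slack=5)
Line 3: ['bread', 'chapter', 'tired'] (min_width=19, slack=1)
Line 4: ['happy', 'this', 'leaf'] (min_width=15, slack=5)
Line 5: ['angry', 'number'] (min_width=12, slack=8)
Line 6: ['developer'] (min_width=9, slack=11)

Answer: |butter word end good|
|island    moon   box|
|bread  chapter tired|
|happy    this   leaf|
|angry         number|
|developer           |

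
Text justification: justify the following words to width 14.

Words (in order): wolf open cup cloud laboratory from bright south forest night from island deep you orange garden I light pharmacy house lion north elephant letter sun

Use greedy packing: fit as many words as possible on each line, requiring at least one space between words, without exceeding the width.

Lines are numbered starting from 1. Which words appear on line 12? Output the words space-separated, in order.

Line 1: ['wolf', 'open', 'cup'] (min_width=13, slack=1)
Line 2: ['cloud'] (min_width=5, slack=9)
Line 3: ['laboratory'] (min_width=10, slack=4)
Line 4: ['from', 'bright'] (min_width=11, slack=3)
Line 5: ['south', 'forest'] (min_width=12, slack=2)
Line 6: ['night', 'from'] (min_width=10, slack=4)
Line 7: ['island', 'deep'] (min_width=11, slack=3)
Line 8: ['you', 'orange'] (min_width=10, slack=4)
Line 9: ['garden', 'I', 'light'] (min_width=14, slack=0)
Line 10: ['pharmacy', 'house'] (min_width=14, slack=0)
Line 11: ['lion', 'north'] (min_width=10, slack=4)
Line 12: ['elephant'] (min_width=8, slack=6)
Line 13: ['letter', 'sun'] (min_width=10, slack=4)

Answer: elephant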